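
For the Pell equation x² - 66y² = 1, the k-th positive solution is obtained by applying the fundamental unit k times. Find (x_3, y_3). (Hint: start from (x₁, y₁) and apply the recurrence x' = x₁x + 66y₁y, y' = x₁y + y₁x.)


Step 1: Find the fundamental solution (x₁, y₁) of x² - 66y² = 1.
  Expand √66 as a continued fraction. a₀ = ⌊√66⌋ = 8; iterate m_{k+1} = d_k·a_k − m_k, d_{k+1} = (66 − m_{k+1}²)/d_k, a_{k+1} = ⌊(a₀ + m_{k+1})/d_{k+1}⌋ (starting m₀ = 0, d₀ = 1), with convergents p_k = a_k·p_{k-1} + p_{k-2}, q_k = a_k·q_{k-1} + q_{k-2} (p₋₁ = 1, q₋₁ = 0):
  k = 0: a₀ = 8; p₀/q₀ = 8/1; p₀² − 66·q₀² = 64 − 66 = -2.
  k = 1: m = 8, d = 2, a = ⌊(8 + 8)/2⌋ = 8; p/q = (8·8 + 1)/(8·1 + 0) = 65/8; p² − 66·q² = 4225 − 4224 = 1.
  The first convergent with p² − 66·q² = 1 gives the fundamental solution (x₁, y₁) = (65, 8).
Step 2: Apply the recurrence (x_{n+1}, y_{n+1}) = (x₁x_n + 66y₁y_n, x₁y_n + y₁x_n) repeatedly.
  From (x_1, y_1) = (65, 8): x_2 = 65·65 + 66·8·8 = 8449; y_2 = 65·8 + 8·65 = 1040.
  From (x_2, y_2) = (8449, 1040): x_3 = 65·8449 + 66·8·1040 = 1098305; y_3 = 65·1040 + 8·8449 = 135192.
Step 3: Verify x_3² - 66·y_3² = 1206273873025 - 1206273873024 = 1 (should be 1). ✓

(x_1, y_1) = (65, 8); (x_3, y_3) = (1098305, 135192).


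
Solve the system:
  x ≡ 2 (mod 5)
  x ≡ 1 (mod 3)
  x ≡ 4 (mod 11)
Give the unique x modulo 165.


Moduli 5, 3, 11 are pairwise coprime; by CRT there is a unique solution modulo M = 5 · 3 · 11 = 165.
Solve pairwise, accumulating the modulus:
  Start with x ≡ 2 (mod 5).
  Combine with x ≡ 1 (mod 3): since gcd(5, 3) = 1, we get a unique residue mod 15.
    Write x = 2 + 5·t and substitute into x ≡ 1 (mod 3): 5·t ≡ 1 − 2 = -1 (mod 3).
    Reduce coefficients mod 3: 2·t ≡ 2 (mod 3).
    The inverse of 2 mod 3 is 2 (since 2·2 = 4 = 1·3 + 1), so t ≡ 2·2 = 4 ≡ 1 (mod 3).
    Then x = 2 + 5·1 = 7, valid modulo lcm(5, 3) = 15: x ≡ 7 (mod 15).
  Combine with x ≡ 4 (mod 11): since gcd(15, 11) = 1, we get a unique residue mod 165.
    Write x = 7 + 15·t and substitute into x ≡ 4 (mod 11): 15·t ≡ 4 − 7 = -3 (mod 11).
    Reduce coefficients mod 11: 4·t ≡ 8 (mod 11).
    The inverse of 4 mod 11 is 3 (since 4·3 = 12 = 1·11 + 1), so t ≡ 3·8 = 24 ≡ 2 (mod 11).
    Then x = 7 + 15·2 = 37, valid modulo lcm(15, 11) = 165: x ≡ 37 (mod 165).
Verify: 37 mod 5 = 2 ✓, 37 mod 3 = 1 ✓, 37 mod 11 = 4 ✓.

x ≡ 37 (mod 165).


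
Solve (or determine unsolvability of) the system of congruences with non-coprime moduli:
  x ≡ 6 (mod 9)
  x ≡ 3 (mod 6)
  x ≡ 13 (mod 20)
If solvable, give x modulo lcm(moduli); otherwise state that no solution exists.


Moduli 9, 6, 20 are not pairwise coprime, so CRT works modulo lcm(m_i) when all pairwise compatibility conditions hold.
Pairwise compatibility: gcd(m_i, m_j) must divide a_i - a_j for every pair.
Merge one congruence at a time:
  Start: x ≡ 6 (mod 9).
  Combine with x ≡ 3 (mod 6): gcd(9, 6) = 3; 3 - 6 = -3, which IS divisible by 3, so compatible.
    Write x = 6 + 9·t and substitute into x ≡ 3 (mod 6): 9·t ≡ 3 − 6 = -3 (mod 6).
    Divide the congruence (and modulus) by g = 3: 3·t ≡ -1 (mod 2).
    Reduce coefficients mod 2: 1·t ≡ 1 (mod 2).
    So t ≡ 1 (mod 2).
    Then x = 6 + 9·1 = 15, valid modulo lcm(9, 6) = 18: x ≡ 15 (mod 18).
  Combine with x ≡ 13 (mod 20): gcd(18, 20) = 2; 13 - 15 = -2, which IS divisible by 2, so compatible.
    Write x = 15 + 18·t and substitute into x ≡ 13 (mod 20): 18·t ≡ 13 − 15 = -2 (mod 20).
    Divide the congruence (and modulus) by g = 2: 9·t ≡ -1 (mod 10).
    Reduce coefficients mod 10: 9·t ≡ 9 (mod 10).
    The inverse of 9 mod 10 is 9 (since 9·9 = 81 = 8·10 + 1), so t ≡ 9·9 = 81 ≡ 1 (mod 10).
    Then x = 15 + 18·1 = 33, valid modulo lcm(18, 20) = 180: x ≡ 33 (mod 180).
Verify: 33 mod 9 = 6, 33 mod 6 = 3, 33 mod 20 = 13.

x ≡ 33 (mod 180).


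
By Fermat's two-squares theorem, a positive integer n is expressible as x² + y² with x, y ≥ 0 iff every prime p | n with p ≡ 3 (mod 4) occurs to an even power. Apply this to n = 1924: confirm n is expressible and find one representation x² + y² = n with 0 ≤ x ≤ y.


Step 1: Factor n = 1924 = 2^2 · 13 · 37.
Step 2: Check the mod-4 condition on each prime factor: 2 = 2 (special); 13 ≡ 1 (mod 4), exponent 1; 37 ≡ 1 (mod 4), exponent 1.
All primes ≡ 3 (mod 4) appear to even exponent (or don't appear), so by the two-squares theorem n IS expressible as a sum of two squares.
Step 3: Build a representation. Group n = k² · m with k = 2 and m = 13 · 37 = 481 (a product of primes ≡ 1 (mod 4)); a representation of m scales to one of n via (k·x)² + (k·y)² = k²(x² + y²). Each prime p ≡ 1 (mod 4) is itself a sum of two squares; find a² by testing p − a² for a perfect square:
  13: 13 − 1² = 12, 13 − 2² = 9 = 3² ⇒ 13 = 2² + 3².
  37: 37 − 1² = 36 = 6² ⇒ 37 = 1² + 6².
  Combine using the Brahmagupta–Fibonacci identity (a² + b²)(c² + d²) = (ac − bd)² + (ad + bc)² = (ac + bd)² + (ad − bc)²:
  13 · 37 = 481: from (2² + 3²)(1² + 6²), take (2·1 − 3·6, 2·6 + 3·1) = (2 − 18, 12 + 3) = (-16, 15); dropping signs (only squares matter) gives (16, 15); check 16² + 15² = 256 + 225 = 481 ✓.
  Scale by k = 2: (2·16, 2·15) = (32, 30).
Step 4: Order so x ≤ y and verify: 30² + 32² = 900 + 1024 = 1924 = n. ✓

n = 1924 = 30² + 32² (one valid representation with x ≤ y).


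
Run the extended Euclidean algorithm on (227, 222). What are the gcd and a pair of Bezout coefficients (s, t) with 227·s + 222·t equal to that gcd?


Euclidean algorithm on (227, 222) — divide until remainder is 0:
  227 = 1 · 222 + 5
  222 = 44 · 5 + 2
  5 = 2 · 2 + 1
  2 = 2 · 1 + 0
gcd(227, 222) = 1.
Track Bezout coefficients alongside the remainders: start with r₀ = 227 = a·1 + b·0 (s = 1, t = 0) and r₁ = 222 = a·0 + b·1 (s = 0, t = 1); each new remainder r_{k+1} = r_{k-1} − q_k·r_k inherits s_{k+1} = s_{k-1} − q_k·s_k, t_{k+1} = t_{k-1} − q_k·t_k, so r_k = a·s_k + b·t_k at every step:
  q = 1: r = 5, s = 1 − 1·0 = 1, t = 0 − 1·1 = -1  (check: 227·1 + 222·(-1) = 5)
  q = 44: r = 2, s = 0 − 44·1 = -44, t = 1 − 44·(-1) = 45  (check: 227·(-44) + 222·45 = 2)
  q = 2: r = 1, s = 1 − 2·(-44) = 89, t = -1 − 2·45 = -91  (check: 227·89 + 222·(-91) = 1)
The row with r = 1 (the gcd) gives the Bezout coefficients s = 89, t = -91.
Result: 227 · (89) + 222 · (-91) = 1.

gcd(227, 222) = 1; s = 89, t = -91 (check: 227·89 + 222·(-91) = 1).


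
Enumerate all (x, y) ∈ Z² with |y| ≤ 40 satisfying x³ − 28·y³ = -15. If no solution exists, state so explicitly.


The equation is x³ - 28y³ = -15. For fixed y, x³ = 28·y³ − 15, so a solution requires the RHS to be a perfect cube.
Strategy: iterate y from -40 to 40, compute RHS = 28·y³ − 15, and check whether it is a (positive or negative) perfect cube.
Check small values of y:
  y = 0: RHS = -15 is not a perfect cube.
  y = 1: RHS = 13 is not a perfect cube.
  y = -1: RHS = -43 is not a perfect cube.
  y = 2: RHS = 209 is not a perfect cube.
  y = -2: RHS = -239 is not a perfect cube.
  y = 3: RHS = 741 is not a perfect cube.
  y = -3: RHS = -771 is not a perfect cube.
Continuing the search up to |y| = 40 finds no solutions either.
No (x, y) in the scanned range satisfies the equation.

No integer solutions with |y| ≤ 40.


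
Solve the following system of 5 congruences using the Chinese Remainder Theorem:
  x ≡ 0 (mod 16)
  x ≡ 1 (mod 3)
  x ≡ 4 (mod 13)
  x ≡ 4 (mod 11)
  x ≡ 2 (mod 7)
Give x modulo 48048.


Product of moduli M = 16 · 3 · 13 · 11 · 7 = 48048.
Merge one congruence at a time:
  Start: x ≡ 0 (mod 16).
  Combine with x ≡ 1 (mod 3); new modulus lcm = 48.
    Write x = 0 + 16·t and substitute into x ≡ 1 (mod 3): 16·t ≡ 1 − 0 = 1 (mod 3).
    Reduce coefficients mod 3: 1·t ≡ 1 (mod 3).
    So t ≡ 1 (mod 3).
    Then x = 0 + 16·1 = 16, valid modulo lcm(16, 3) = 48: x ≡ 16 (mod 48).
  Combine with x ≡ 4 (mod 13); new modulus lcm = 624.
    Write x = 16 + 48·t and substitute into x ≡ 4 (mod 13): 48·t ≡ 4 − 16 = -12 (mod 13).
    Reduce coefficients mod 13: 9·t ≡ 1 (mod 13).
    The inverse of 9 mod 13 is 3 (since 9·3 = 27 = 2·13 + 1), so t ≡ 3·1 = 3 ≡ 3 (mod 13).
    Then x = 16 + 48·3 = 160, valid modulo lcm(48, 13) = 624: x ≡ 160 (mod 624).
  Combine with x ≡ 4 (mod 11); new modulus lcm = 6864.
    Write x = 160 + 624·t and substitute into x ≡ 4 (mod 11): 624·t ≡ 4 − 160 = -156 (mod 11).
    Reduce coefficients mod 11: 8·t ≡ 9 (mod 11).
    The inverse of 8 mod 11 is 7 (since 8·7 = 56 = 5·11 + 1), so t ≡ 7·9 = 63 ≡ 8 (mod 11).
    Then x = 160 + 624·8 = 5152, valid modulo lcm(624, 11) = 6864: x ≡ 5152 (mod 6864).
  Combine with x ≡ 2 (mod 7); new modulus lcm = 48048.
    Write x = 5152 + 6864·t and substitute into x ≡ 2 (mod 7): 6864·t ≡ 2 − 5152 = -5150 (mod 7).
    Reduce coefficients mod 7: 4·t ≡ 2 (mod 7).
    The inverse of 4 mod 7 is 2 (since 4·2 = 8 = 1·7 + 1), so t ≡ 2·2 = 4 ≡ 4 (mod 7).
    Then x = 5152 + 6864·4 = 32608, valid modulo lcm(6864, 7) = 48048: x ≡ 32608 (mod 48048).
Verify against each original: 32608 mod 16 = 0, 32608 mod 3 = 1, 32608 mod 13 = 4, 32608 mod 11 = 4, 32608 mod 7 = 2.

x ≡ 32608 (mod 48048).


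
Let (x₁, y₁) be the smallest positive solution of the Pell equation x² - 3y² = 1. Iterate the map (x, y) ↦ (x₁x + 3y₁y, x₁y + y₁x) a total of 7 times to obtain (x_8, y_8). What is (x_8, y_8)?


Step 1: Find the fundamental solution (x₁, y₁) of x² - 3y² = 1.
  Expand √3 as a continued fraction. a₀ = ⌊√3⌋ = 1; iterate m_{k+1} = d_k·a_k − m_k, d_{k+1} = (3 − m_{k+1}²)/d_k, a_{k+1} = ⌊(a₀ + m_{k+1})/d_{k+1}⌋ (starting m₀ = 0, d₀ = 1), with convergents p_k = a_k·p_{k-1} + p_{k-2}, q_k = a_k·q_{k-1} + q_{k-2} (p₋₁ = 1, q₋₁ = 0):
  k = 0: a₀ = 1; p₀/q₀ = 1/1; p₀² − 3·q₀² = 1 − 3 = -2.
  k = 1: m = 1, d = 2, a = ⌊(1 + 1)/2⌋ = 1; p/q = (1·1 + 1)/(1·1 + 0) = 2/1; p² − 3·q² = 4 − 3 = 1.
  The first convergent with p² − 3·q² = 1 gives the fundamental solution (x₁, y₁) = (2, 1).
Step 2: Apply the recurrence (x_{n+1}, y_{n+1}) = (x₁x_n + 3y₁y_n, x₁y_n + y₁x_n) repeatedly.
  From (x_1, y_1) = (2, 1): x_2 = 2·2 + 3·1·1 = 7; y_2 = 2·1 + 1·2 = 4.
  From (x_2, y_2) = (7, 4): x_3 = 2·7 + 3·1·4 = 26; y_3 = 2·4 + 1·7 = 15.
  From (x_3, y_3) = (26, 15): x_4 = 2·26 + 3·1·15 = 97; y_4 = 2·15 + 1·26 = 56.
  From (x_4, y_4) = (97, 56): x_5 = 2·97 + 3·1·56 = 362; y_5 = 2·56 + 1·97 = 209.
  From (x_5, y_5) = (362, 209): x_6 = 2·362 + 3·1·209 = 1351; y_6 = 2·209 + 1·362 = 780.
  From (x_6, y_6) = (1351, 780): x_7 = 2·1351 + 3·1·780 = 5042; y_7 = 2·780 + 1·1351 = 2911.
  From (x_7, y_7) = (5042, 2911): x_8 = 2·5042 + 3·1·2911 = 18817; y_8 = 2·2911 + 1·5042 = 10864.
Step 3: Verify x_8² - 3·y_8² = 354079489 - 354079488 = 1 (should be 1). ✓

(x_1, y_1) = (2, 1); (x_8, y_8) = (18817, 10864).


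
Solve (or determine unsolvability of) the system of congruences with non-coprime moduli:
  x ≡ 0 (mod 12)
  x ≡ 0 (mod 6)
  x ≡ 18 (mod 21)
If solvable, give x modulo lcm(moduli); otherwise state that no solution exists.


Moduli 12, 6, 21 are not pairwise coprime, so CRT works modulo lcm(m_i) when all pairwise compatibility conditions hold.
Pairwise compatibility: gcd(m_i, m_j) must divide a_i - a_j for every pair.
Merge one congruence at a time:
  Start: x ≡ 0 (mod 12).
  Combine with x ≡ 0 (mod 6): gcd(12, 6) = 6; 0 - 0 = 0, which IS divisible by 6, so compatible.
    Write x = 0 + 12·t and substitute into x ≡ 0 (mod 6): 12·t ≡ 0 − 0 = 0 (mod 6).
    Divide the congruence (and modulus) by g = 6: 2·t ≡ 0 (mod 1).
    Modulo 1 every t works; take t = 0.
    Then x = 0 + 12·0 = 0, valid modulo lcm(12, 6) = 12: x ≡ 0 (mod 12).
  Combine with x ≡ 18 (mod 21): gcd(12, 21) = 3; 18 - 0 = 18, which IS divisible by 3, so compatible.
    Write x = 0 + 12·t and substitute into x ≡ 18 (mod 21): 12·t ≡ 18 − 0 = 18 (mod 21).
    Divide the congruence (and modulus) by g = 3: 4·t ≡ 6 (mod 7).
    The inverse of 4 mod 7 is 2 (since 4·2 = 8 = 1·7 + 1), so t ≡ 2·6 = 12 ≡ 5 (mod 7).
    Then x = 0 + 12·5 = 60, valid modulo lcm(12, 21) = 84: x ≡ 60 (mod 84).
Verify: 60 mod 12 = 0, 60 mod 6 = 0, 60 mod 21 = 18.

x ≡ 60 (mod 84).


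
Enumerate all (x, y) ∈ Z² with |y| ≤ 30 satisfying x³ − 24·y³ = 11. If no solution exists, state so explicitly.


The equation is x³ - 24y³ = 11. For fixed y, x³ = 24·y³ + 11, so a solution requires the RHS to be a perfect cube.
Strategy: iterate y from -30 to 30, compute RHS = 24·y³ + 11, and check whether it is a (positive or negative) perfect cube.
Check small values of y:
  y = 0: RHS = 11 is not a perfect cube.
  y = 1: RHS = 35 is not a perfect cube.
  y = -1: RHS = -13 is not a perfect cube.
  y = 2: RHS = 203 is not a perfect cube.
  y = -2: RHS = -181 is not a perfect cube.
  y = 3: RHS = 659 is not a perfect cube.
  y = -3: RHS = -637 is not a perfect cube.
Continuing the search up to |y| = 30 finds no solutions either.
No (x, y) in the scanned range satisfies the equation.

No integer solutions with |y| ≤ 30.


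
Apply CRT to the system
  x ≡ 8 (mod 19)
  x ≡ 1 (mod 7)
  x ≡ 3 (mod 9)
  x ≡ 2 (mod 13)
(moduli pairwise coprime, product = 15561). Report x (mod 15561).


Product of moduli M = 19 · 7 · 9 · 13 = 15561.
Merge one congruence at a time:
  Start: x ≡ 8 (mod 19).
  Combine with x ≡ 1 (mod 7); new modulus lcm = 133.
    Write x = 8 + 19·t and substitute into x ≡ 1 (mod 7): 19·t ≡ 1 − 8 = -7 (mod 7).
    Reduce coefficients mod 7: 5·t ≡ 0 (mod 7).
    The inverse of 5 mod 7 is 3 (since 5·3 = 15 = 2·7 + 1), so t ≡ 3·0 = 0 ≡ 0 (mod 7).
    Then x = 8 + 19·0 = 8, valid modulo lcm(19, 7) = 133: x ≡ 8 (mod 133).
  Combine with x ≡ 3 (mod 9); new modulus lcm = 1197.
    Write x = 8 + 133·t and substitute into x ≡ 3 (mod 9): 133·t ≡ 3 − 8 = -5 (mod 9).
    Reduce coefficients mod 9: 7·t ≡ 4 (mod 9).
    The inverse of 7 mod 9 is 4 (since 7·4 = 28 = 3·9 + 1), so t ≡ 4·4 = 16 ≡ 7 (mod 9).
    Then x = 8 + 133·7 = 939, valid modulo lcm(133, 9) = 1197: x ≡ 939 (mod 1197).
  Combine with x ≡ 2 (mod 13); new modulus lcm = 15561.
    Write x = 939 + 1197·t and substitute into x ≡ 2 (mod 13): 1197·t ≡ 2 − 939 = -937 (mod 13).
    Reduce coefficients mod 13: 1·t ≡ 12 (mod 13).
    So t ≡ 12 (mod 13).
    Then x = 939 + 1197·12 = 15303, valid modulo lcm(1197, 13) = 15561: x ≡ 15303 (mod 15561).
Verify against each original: 15303 mod 19 = 8, 15303 mod 7 = 1, 15303 mod 9 = 3, 15303 mod 13 = 2.

x ≡ 15303 (mod 15561).


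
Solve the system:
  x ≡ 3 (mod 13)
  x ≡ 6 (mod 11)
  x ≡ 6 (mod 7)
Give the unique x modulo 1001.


Moduli 13, 11, 7 are pairwise coprime; by CRT there is a unique solution modulo M = 13 · 11 · 7 = 1001.
Solve pairwise, accumulating the modulus:
  Start with x ≡ 3 (mod 13).
  Combine with x ≡ 6 (mod 11): since gcd(13, 11) = 1, we get a unique residue mod 143.
    Write x = 3 + 13·t and substitute into x ≡ 6 (mod 11): 13·t ≡ 6 − 3 = 3 (mod 11).
    Reduce coefficients mod 11: 2·t ≡ 3 (mod 11).
    The inverse of 2 mod 11 is 6 (since 2·6 = 12 = 1·11 + 1), so t ≡ 6·3 = 18 ≡ 7 (mod 11).
    Then x = 3 + 13·7 = 94, valid modulo lcm(13, 11) = 143: x ≡ 94 (mod 143).
  Combine with x ≡ 6 (mod 7): since gcd(143, 7) = 1, we get a unique residue mod 1001.
    Write x = 94 + 143·t and substitute into x ≡ 6 (mod 7): 143·t ≡ 6 − 94 = -88 (mod 7).
    Reduce coefficients mod 7: 3·t ≡ 3 (mod 7).
    The inverse of 3 mod 7 is 5 (since 3·5 = 15 = 2·7 + 1), so t ≡ 5·3 = 15 ≡ 1 (mod 7).
    Then x = 94 + 143·1 = 237, valid modulo lcm(143, 7) = 1001: x ≡ 237 (mod 1001).
Verify: 237 mod 13 = 3 ✓, 237 mod 11 = 6 ✓, 237 mod 7 = 6 ✓.

x ≡ 237 (mod 1001).


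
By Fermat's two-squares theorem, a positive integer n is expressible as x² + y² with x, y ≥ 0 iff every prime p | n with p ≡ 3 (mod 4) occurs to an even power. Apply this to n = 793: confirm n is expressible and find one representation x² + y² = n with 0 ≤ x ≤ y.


Step 1: Factor n = 793 = 13 · 61.
Step 2: Check the mod-4 condition on each prime factor: 13 ≡ 1 (mod 4), exponent 1; 61 ≡ 1 (mod 4), exponent 1.
All primes ≡ 3 (mod 4) appear to even exponent (or don't appear), so by the two-squares theorem n IS expressible as a sum of two squares.
Step 3: Build a representation. Here n = 13 · 61 is a product of primes ≡ 1 (mod 4). Each prime p ≡ 1 (mod 4) is itself a sum of two squares; find a² by testing p − a² for a perfect square:
  13: 13 − 1² = 12, 13 − 2² = 9 = 3² ⇒ 13 = 2² + 3².
  61: 61 − 1² = 60, 61 − 2² = 57, 61 − 3² = 52, 61 − 4² = 45, 61 − 5² = 36 = 6² ⇒ 61 = 5² + 6².
  Combine using the Brahmagupta–Fibonacci identity (a² + b²)(c² + d²) = (ac − bd)² + (ad + bc)² = (ac + bd)² + (ad − bc)²:
  13 · 61 = 793: from (2² + 3²)(5² + 6²), take (2·5 − 3·6, 2·6 + 3·5) = (10 − 18, 12 + 15) = (-8, 27); dropping signs (only squares matter) gives (8, 27); check 8² + 27² = 64 + 729 = 793 ✓.
Step 4: Order so x ≤ y and verify: 8² + 27² = 64 + 729 = 793 = n. ✓

n = 793 = 8² + 27² (one valid representation with x ≤ y).


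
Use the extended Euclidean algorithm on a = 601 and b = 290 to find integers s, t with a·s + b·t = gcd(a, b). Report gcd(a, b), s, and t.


Euclidean algorithm on (601, 290) — divide until remainder is 0:
  601 = 2 · 290 + 21
  290 = 13 · 21 + 17
  21 = 1 · 17 + 4
  17 = 4 · 4 + 1
  4 = 4 · 1 + 0
gcd(601, 290) = 1.
Track Bezout coefficients alongside the remainders: start with r₀ = 601 = a·1 + b·0 (s = 1, t = 0) and r₁ = 290 = a·0 + b·1 (s = 0, t = 1); each new remainder r_{k+1} = r_{k-1} − q_k·r_k inherits s_{k+1} = s_{k-1} − q_k·s_k, t_{k+1} = t_{k-1} − q_k·t_k, so r_k = a·s_k + b·t_k at every step:
  q = 2: r = 21, s = 1 − 2·0 = 1, t = 0 − 2·1 = -2  (check: 601·1 + 290·(-2) = 21)
  q = 13: r = 17, s = 0 − 13·1 = -13, t = 1 − 13·(-2) = 27  (check: 601·(-13) + 290·27 = 17)
  q = 1: r = 4, s = 1 − 1·(-13) = 14, t = -2 − 1·27 = -29  (check: 601·14 + 290·(-29) = 4)
  q = 4: r = 1, s = -13 − 4·14 = -69, t = 27 − 4·(-29) = 143  (check: 601·(-69) + 290·143 = 1)
The row with r = 1 (the gcd) gives the Bezout coefficients s = -69, t = 143.
Result: 601 · (-69) + 290 · (143) = 1.

gcd(601, 290) = 1; s = -69, t = 143 (check: 601·(-69) + 290·143 = 1).


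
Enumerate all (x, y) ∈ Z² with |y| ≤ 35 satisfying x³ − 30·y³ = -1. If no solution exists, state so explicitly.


The equation is x³ - 30y³ = -1. For fixed y, x³ = 30·y³ − 1, so a solution requires the RHS to be a perfect cube.
Strategy: iterate y from -35 to 35, compute RHS = 30·y³ − 1, and check whether it is a (positive or negative) perfect cube.
Check small values of y:
  y = 0: RHS = -1 = (-1)³ ⇒ x = -1 works.
  y = 1: RHS = 29 is not a perfect cube.
  y = -1: RHS = -31 is not a perfect cube.
  y = 2: RHS = 239 is not a perfect cube.
  y = -2: RHS = -241 is not a perfect cube.
  y = 3: RHS = 809 is not a perfect cube.
  y = -3: RHS = -811 is not a perfect cube.
Continuing the search up to |y| = 35 finds no further solutions beyond those listed.
Collected solutions: (-1, 0).

Solutions (with |y| ≤ 35): (-1, 0).


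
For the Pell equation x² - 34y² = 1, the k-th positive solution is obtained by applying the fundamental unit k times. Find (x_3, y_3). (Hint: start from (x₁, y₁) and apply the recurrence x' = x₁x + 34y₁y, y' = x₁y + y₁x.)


Step 1: Find the fundamental solution (x₁, y₁) of x² - 34y² = 1.
  Expand √34 as a continued fraction. a₀ = ⌊√34⌋ = 5; iterate m_{k+1} = d_k·a_k − m_k, d_{k+1} = (34 − m_{k+1}²)/d_k, a_{k+1} = ⌊(a₀ + m_{k+1})/d_{k+1}⌋ (starting m₀ = 0, d₀ = 1), with convergents p_k = a_k·p_{k-1} + p_{k-2}, q_k = a_k·q_{k-1} + q_{k-2} (p₋₁ = 1, q₋₁ = 0):
  k = 0: a₀ = 5; p₀/q₀ = 5/1; p₀² − 34·q₀² = 25 − 34 = -9.
  k = 1: m = 5, d = 9, a = ⌊(5 + 5)/9⌋ = 1; p/q = (1·5 + 1)/(1·1 + 0) = 6/1; p² − 34·q² = 36 − 34 = 2.
  k = 2: m = 4, d = 2, a = ⌊(5 + 4)/2⌋ = 4; p/q = (4·6 + 5)/(4·1 + 1) = 29/5; p² − 34·q² = 841 − 850 = -9.
  k = 3: m = 4, d = 9, a = ⌊(5 + 4)/9⌋ = 1; p/q = (1·29 + 6)/(1·5 + 1) = 35/6; p² − 34·q² = 1225 − 1224 = 1.
  The first convergent with p² − 34·q² = 1 gives the fundamental solution (x₁, y₁) = (35, 6).
Step 2: Apply the recurrence (x_{n+1}, y_{n+1}) = (x₁x_n + 34y₁y_n, x₁y_n + y₁x_n) repeatedly.
  From (x_1, y_1) = (35, 6): x_2 = 35·35 + 34·6·6 = 2449; y_2 = 35·6 + 6·35 = 420.
  From (x_2, y_2) = (2449, 420): x_3 = 35·2449 + 34·6·420 = 171395; y_3 = 35·420 + 6·2449 = 29394.
Step 3: Verify x_3² - 34·y_3² = 29376246025 - 29376246024 = 1 (should be 1). ✓

(x_1, y_1) = (35, 6); (x_3, y_3) = (171395, 29394).


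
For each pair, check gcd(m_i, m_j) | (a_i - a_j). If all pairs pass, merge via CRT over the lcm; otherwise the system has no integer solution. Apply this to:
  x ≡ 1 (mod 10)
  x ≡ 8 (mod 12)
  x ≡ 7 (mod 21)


Moduli 10, 12, 21 are not pairwise coprime, so CRT works modulo lcm(m_i) when all pairwise compatibility conditions hold.
Pairwise compatibility: gcd(m_i, m_j) must divide a_i - a_j for every pair.
Merge one congruence at a time:
  Start: x ≡ 1 (mod 10).
  Combine with x ≡ 8 (mod 12): gcd(10, 12) = 2, and 8 - 1 = 7 is NOT divisible by 2.
    ⇒ system is inconsistent (no integer solution).

No solution (the system is inconsistent).


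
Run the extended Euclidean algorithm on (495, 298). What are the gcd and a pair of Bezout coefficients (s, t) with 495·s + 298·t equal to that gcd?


Euclidean algorithm on (495, 298) — divide until remainder is 0:
  495 = 1 · 298 + 197
  298 = 1 · 197 + 101
  197 = 1 · 101 + 96
  101 = 1 · 96 + 5
  96 = 19 · 5 + 1
  5 = 5 · 1 + 0
gcd(495, 298) = 1.
Track Bezout coefficients alongside the remainders: start with r₀ = 495 = a·1 + b·0 (s = 1, t = 0) and r₁ = 298 = a·0 + b·1 (s = 0, t = 1); each new remainder r_{k+1} = r_{k-1} − q_k·r_k inherits s_{k+1} = s_{k-1} − q_k·s_k, t_{k+1} = t_{k-1} − q_k·t_k, so r_k = a·s_k + b·t_k at every step:
  q = 1: r = 197, s = 1 − 1·0 = 1, t = 0 − 1·1 = -1  (check: 495·1 + 298·(-1) = 197)
  q = 1: r = 101, s = 0 − 1·1 = -1, t = 1 − 1·(-1) = 2  (check: 495·(-1) + 298·2 = 101)
  q = 1: r = 96, s = 1 − 1·(-1) = 2, t = -1 − 1·2 = -3  (check: 495·2 + 298·(-3) = 96)
  q = 1: r = 5, s = -1 − 1·2 = -3, t = 2 − 1·(-3) = 5  (check: 495·(-3) + 298·5 = 5)
  q = 19: r = 1, s = 2 − 19·(-3) = 59, t = -3 − 19·5 = -98  (check: 495·59 + 298·(-98) = 1)
The row with r = 1 (the gcd) gives the Bezout coefficients s = 59, t = -98.
Result: 495 · (59) + 298 · (-98) = 1.

gcd(495, 298) = 1; s = 59, t = -98 (check: 495·59 + 298·(-98) = 1).


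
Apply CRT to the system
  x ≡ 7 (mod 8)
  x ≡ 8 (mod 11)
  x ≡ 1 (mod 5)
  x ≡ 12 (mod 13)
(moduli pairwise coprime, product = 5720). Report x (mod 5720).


Product of moduli M = 8 · 11 · 5 · 13 = 5720.
Merge one congruence at a time:
  Start: x ≡ 7 (mod 8).
  Combine with x ≡ 8 (mod 11); new modulus lcm = 88.
    Write x = 7 + 8·t and substitute into x ≡ 8 (mod 11): 8·t ≡ 8 − 7 = 1 (mod 11).
    The inverse of 8 mod 11 is 7 (since 8·7 = 56 = 5·11 + 1), so t ≡ 7·1 = 7 ≡ 7 (mod 11).
    Then x = 7 + 8·7 = 63, valid modulo lcm(8, 11) = 88: x ≡ 63 (mod 88).
  Combine with x ≡ 1 (mod 5); new modulus lcm = 440.
    Write x = 63 + 88·t and substitute into x ≡ 1 (mod 5): 88·t ≡ 1 − 63 = -62 (mod 5).
    Reduce coefficients mod 5: 3·t ≡ 3 (mod 5).
    The inverse of 3 mod 5 is 2 (since 3·2 = 6 = 1·5 + 1), so t ≡ 2·3 = 6 ≡ 1 (mod 5).
    Then x = 63 + 88·1 = 151, valid modulo lcm(88, 5) = 440: x ≡ 151 (mod 440).
  Combine with x ≡ 12 (mod 13); new modulus lcm = 5720.
    Write x = 151 + 440·t and substitute into x ≡ 12 (mod 13): 440·t ≡ 12 − 151 = -139 (mod 13).
    Reduce coefficients mod 13: 11·t ≡ 4 (mod 13).
    The inverse of 11 mod 13 is 6 (since 11·6 = 66 = 5·13 + 1), so t ≡ 6·4 = 24 ≡ 11 (mod 13).
    Then x = 151 + 440·11 = 4991, valid modulo lcm(440, 13) = 5720: x ≡ 4991 (mod 5720).
Verify against each original: 4991 mod 8 = 7, 4991 mod 11 = 8, 4991 mod 5 = 1, 4991 mod 13 = 12.

x ≡ 4991 (mod 5720).


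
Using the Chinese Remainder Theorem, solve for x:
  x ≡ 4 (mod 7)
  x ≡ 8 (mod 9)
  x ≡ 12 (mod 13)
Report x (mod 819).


Moduli 7, 9, 13 are pairwise coprime; by CRT there is a unique solution modulo M = 7 · 9 · 13 = 819.
Solve pairwise, accumulating the modulus:
  Start with x ≡ 4 (mod 7).
  Combine with x ≡ 8 (mod 9): since gcd(7, 9) = 1, we get a unique residue mod 63.
    Write x = 4 + 7·t and substitute into x ≡ 8 (mod 9): 7·t ≡ 8 − 4 = 4 (mod 9).
    The inverse of 7 mod 9 is 4 (since 7·4 = 28 = 3·9 + 1), so t ≡ 4·4 = 16 ≡ 7 (mod 9).
    Then x = 4 + 7·7 = 53, valid modulo lcm(7, 9) = 63: x ≡ 53 (mod 63).
  Combine with x ≡ 12 (mod 13): since gcd(63, 13) = 1, we get a unique residue mod 819.
    Write x = 53 + 63·t and substitute into x ≡ 12 (mod 13): 63·t ≡ 12 − 53 = -41 (mod 13).
    Reduce coefficients mod 13: 11·t ≡ 11 (mod 13).
    The inverse of 11 mod 13 is 6 (since 11·6 = 66 = 5·13 + 1), so t ≡ 6·11 = 66 ≡ 1 (mod 13).
    Then x = 53 + 63·1 = 116, valid modulo lcm(63, 13) = 819: x ≡ 116 (mod 819).
Verify: 116 mod 7 = 4 ✓, 116 mod 9 = 8 ✓, 116 mod 13 = 12 ✓.

x ≡ 116 (mod 819).


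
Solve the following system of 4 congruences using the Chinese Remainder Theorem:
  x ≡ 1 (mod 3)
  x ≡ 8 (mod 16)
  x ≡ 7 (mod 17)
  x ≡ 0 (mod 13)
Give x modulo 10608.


Product of moduli M = 3 · 16 · 17 · 13 = 10608.
Merge one congruence at a time:
  Start: x ≡ 1 (mod 3).
  Combine with x ≡ 8 (mod 16); new modulus lcm = 48.
    Write x = 1 + 3·t and substitute into x ≡ 8 (mod 16): 3·t ≡ 8 − 1 = 7 (mod 16).
    The inverse of 3 mod 16 is 11 (since 3·11 = 33 = 2·16 + 1), so t ≡ 11·7 = 77 ≡ 13 (mod 16).
    Then x = 1 + 3·13 = 40, valid modulo lcm(3, 16) = 48: x ≡ 40 (mod 48).
  Combine with x ≡ 7 (mod 17); new modulus lcm = 816.
    Write x = 40 + 48·t and substitute into x ≡ 7 (mod 17): 48·t ≡ 7 − 40 = -33 (mod 17).
    Reduce coefficients mod 17: 14·t ≡ 1 (mod 17).
    The inverse of 14 mod 17 is 11 (since 14·11 = 154 = 9·17 + 1), so t ≡ 11·1 = 11 ≡ 11 (mod 17).
    Then x = 40 + 48·11 = 568, valid modulo lcm(48, 17) = 816: x ≡ 568 (mod 816).
  Combine with x ≡ 0 (mod 13); new modulus lcm = 10608.
    Write x = 568 + 816·t and substitute into x ≡ 0 (mod 13): 816·t ≡ 0 − 568 = -568 (mod 13).
    Reduce coefficients mod 13: 10·t ≡ 4 (mod 13).
    The inverse of 10 mod 13 is 4 (since 10·4 = 40 = 3·13 + 1), so t ≡ 4·4 = 16 ≡ 3 (mod 13).
    Then x = 568 + 816·3 = 3016, valid modulo lcm(816, 13) = 10608: x ≡ 3016 (mod 10608).
Verify against each original: 3016 mod 3 = 1, 3016 mod 16 = 8, 3016 mod 17 = 7, 3016 mod 13 = 0.

x ≡ 3016 (mod 10608).


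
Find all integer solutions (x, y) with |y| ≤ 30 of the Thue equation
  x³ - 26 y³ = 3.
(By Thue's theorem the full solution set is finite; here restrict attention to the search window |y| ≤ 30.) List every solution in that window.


The equation is x³ - 26y³ = 3. For fixed y, x³ = 26·y³ + 3, so a solution requires the RHS to be a perfect cube.
Strategy: iterate y from -30 to 30, compute RHS = 26·y³ + 3, and check whether it is a (positive or negative) perfect cube.
Check small values of y:
  y = 0: RHS = 3 is not a perfect cube.
  y = 1: RHS = 29 is not a perfect cube.
  y = -1: RHS = -23 is not a perfect cube.
  y = 2: RHS = 211 is not a perfect cube.
  y = -2: RHS = -205 is not a perfect cube.
  y = 3: RHS = 705 is not a perfect cube.
  y = -3: RHS = -699 is not a perfect cube.
Continuing the search up to |y| = 30 finds no solutions either.
No (x, y) in the scanned range satisfies the equation.

No integer solutions with |y| ≤ 30.


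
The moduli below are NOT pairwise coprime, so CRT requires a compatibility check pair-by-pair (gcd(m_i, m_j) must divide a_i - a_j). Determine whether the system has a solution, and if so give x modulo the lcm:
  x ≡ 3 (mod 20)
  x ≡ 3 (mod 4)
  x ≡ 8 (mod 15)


Moduli 20, 4, 15 are not pairwise coprime, so CRT works modulo lcm(m_i) when all pairwise compatibility conditions hold.
Pairwise compatibility: gcd(m_i, m_j) must divide a_i - a_j for every pair.
Merge one congruence at a time:
  Start: x ≡ 3 (mod 20).
  Combine with x ≡ 3 (mod 4): gcd(20, 4) = 4; 3 - 3 = 0, which IS divisible by 4, so compatible.
    Write x = 3 + 20·t and substitute into x ≡ 3 (mod 4): 20·t ≡ 3 − 3 = 0 (mod 4).
    Divide the congruence (and modulus) by g = 4: 5·t ≡ 0 (mod 1).
    Modulo 1 every t works; take t = 0.
    Then x = 3 + 20·0 = 3, valid modulo lcm(20, 4) = 20: x ≡ 3 (mod 20).
  Combine with x ≡ 8 (mod 15): gcd(20, 15) = 5; 8 - 3 = 5, which IS divisible by 5, so compatible.
    Write x = 3 + 20·t and substitute into x ≡ 8 (mod 15): 20·t ≡ 8 − 3 = 5 (mod 15).
    Divide the congruence (and modulus) by g = 5: 4·t ≡ 1 (mod 3).
    Reduce coefficients mod 3: 1·t ≡ 1 (mod 3).
    So t ≡ 1 (mod 3).
    Then x = 3 + 20·1 = 23, valid modulo lcm(20, 15) = 60: x ≡ 23 (mod 60).
Verify: 23 mod 20 = 3, 23 mod 4 = 3, 23 mod 15 = 8.

x ≡ 23 (mod 60).


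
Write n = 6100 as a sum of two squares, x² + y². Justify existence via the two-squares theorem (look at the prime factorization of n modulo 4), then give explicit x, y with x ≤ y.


Step 1: Factor n = 6100 = 2^2 · 5^2 · 61.
Step 2: Check the mod-4 condition on each prime factor: 2 = 2 (special); 5 ≡ 1 (mod 4), exponent 2; 61 ≡ 1 (mod 4), exponent 1.
All primes ≡ 3 (mod 4) appear to even exponent (or don't appear), so by the two-squares theorem n IS expressible as a sum of two squares.
Step 3: Build a representation. Group n = k² · m with k = 2 and m = 5 · 5 · 61 = 1525 (a product of primes ≡ 1 (mod 4)); a representation of m scales to one of n via (k·x)² + (k·y)² = k²(x² + y²). Each prime p ≡ 1 (mod 4) is itself a sum of two squares; find a² by testing p − a² for a perfect square:
  5: 5 − 1² = 4 = 2² ⇒ 5 = 1² + 2².
  61: 61 − 1² = 60, 61 − 2² = 57, 61 − 3² = 52, 61 − 4² = 45, 61 − 5² = 36 = 6² ⇒ 61 = 5² + 6².
  Combine using the Brahmagupta–Fibonacci identity (a² + b²)(c² + d²) = (ac − bd)² + (ad + bc)² = (ac + bd)² + (ad − bc)²:
  5 · 5 = 25: from (1² + 2²)(1² + 2²), take (1·1 − 2·2, 1·2 + 2·1) = (1 − 4, 2 + 2) = (-3, 4); dropping signs (only squares matter) gives (3, 4); check 3² + 4² = 9 + 16 = 25 ✓.
  25 · 61 = 1525: from (3² + 4²)(5² + 6²), take (3·5 − 4·6, 3·6 + 4·5) = (15 − 24, 18 + 20) = (-9, 38); dropping signs (only squares matter) gives (9, 38); check 9² + 38² = 81 + 1444 = 1525 ✓.
  Scale by k = 2: (2·9, 2·38) = (18, 76).
Step 4: Order so x ≤ y and verify: 18² + 76² = 324 + 5776 = 6100 = n. ✓

n = 6100 = 18² + 76² (one valid representation with x ≤ y).


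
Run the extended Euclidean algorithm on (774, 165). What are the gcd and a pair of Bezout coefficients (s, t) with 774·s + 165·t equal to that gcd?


Euclidean algorithm on (774, 165) — divide until remainder is 0:
  774 = 4 · 165 + 114
  165 = 1 · 114 + 51
  114 = 2 · 51 + 12
  51 = 4 · 12 + 3
  12 = 4 · 3 + 0
gcd(774, 165) = 3.
Track Bezout coefficients alongside the remainders: start with r₀ = 774 = a·1 + b·0 (s = 1, t = 0) and r₁ = 165 = a·0 + b·1 (s = 0, t = 1); each new remainder r_{k+1} = r_{k-1} − q_k·r_k inherits s_{k+1} = s_{k-1} − q_k·s_k, t_{k+1} = t_{k-1} − q_k·t_k, so r_k = a·s_k + b·t_k at every step:
  q = 4: r = 114, s = 1 − 4·0 = 1, t = 0 − 4·1 = -4  (check: 774·1 + 165·(-4) = 114)
  q = 1: r = 51, s = 0 − 1·1 = -1, t = 1 − 1·(-4) = 5  (check: 774·(-1) + 165·5 = 51)
  q = 2: r = 12, s = 1 − 2·(-1) = 3, t = -4 − 2·5 = -14  (check: 774·3 + 165·(-14) = 12)
  q = 4: r = 3, s = -1 − 4·3 = -13, t = 5 − 4·(-14) = 61  (check: 774·(-13) + 165·61 = 3)
The row with r = 3 (the gcd) gives the Bezout coefficients s = -13, t = 61.
Result: 774 · (-13) + 165 · (61) = 3.

gcd(774, 165) = 3; s = -13, t = 61 (check: 774·(-13) + 165·61 = 3).


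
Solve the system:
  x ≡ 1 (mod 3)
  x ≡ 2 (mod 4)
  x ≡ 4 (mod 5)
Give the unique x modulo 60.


Moduli 3, 4, 5 are pairwise coprime; by CRT there is a unique solution modulo M = 3 · 4 · 5 = 60.
Solve pairwise, accumulating the modulus:
  Start with x ≡ 1 (mod 3).
  Combine with x ≡ 2 (mod 4): since gcd(3, 4) = 1, we get a unique residue mod 12.
    Write x = 1 + 3·t and substitute into x ≡ 2 (mod 4): 3·t ≡ 2 − 1 = 1 (mod 4).
    The inverse of 3 mod 4 is 3 (since 3·3 = 9 = 2·4 + 1), so t ≡ 3·1 = 3 ≡ 3 (mod 4).
    Then x = 1 + 3·3 = 10, valid modulo lcm(3, 4) = 12: x ≡ 10 (mod 12).
  Combine with x ≡ 4 (mod 5): since gcd(12, 5) = 1, we get a unique residue mod 60.
    Write x = 10 + 12·t and substitute into x ≡ 4 (mod 5): 12·t ≡ 4 − 10 = -6 (mod 5).
    Reduce coefficients mod 5: 2·t ≡ 4 (mod 5).
    The inverse of 2 mod 5 is 3 (since 2·3 = 6 = 1·5 + 1), so t ≡ 3·4 = 12 ≡ 2 (mod 5).
    Then x = 10 + 12·2 = 34, valid modulo lcm(12, 5) = 60: x ≡ 34 (mod 60).
Verify: 34 mod 3 = 1 ✓, 34 mod 4 = 2 ✓, 34 mod 5 = 4 ✓.

x ≡ 34 (mod 60).


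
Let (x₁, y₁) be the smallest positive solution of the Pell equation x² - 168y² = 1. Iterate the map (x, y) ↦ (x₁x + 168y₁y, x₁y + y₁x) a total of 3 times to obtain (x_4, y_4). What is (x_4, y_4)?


Step 1: Find the fundamental solution (x₁, y₁) of x² - 168y² = 1.
  Expand √168 as a continued fraction. a₀ = ⌊√168⌋ = 12; iterate m_{k+1} = d_k·a_k − m_k, d_{k+1} = (168 − m_{k+1}²)/d_k, a_{k+1} = ⌊(a₀ + m_{k+1})/d_{k+1}⌋ (starting m₀ = 0, d₀ = 1), with convergents p_k = a_k·p_{k-1} + p_{k-2}, q_k = a_k·q_{k-1} + q_{k-2} (p₋₁ = 1, q₋₁ = 0):
  k = 0: a₀ = 12; p₀/q₀ = 12/1; p₀² − 168·q₀² = 144 − 168 = -24.
  k = 1: m = 12, d = 24, a = ⌊(12 + 12)/24⌋ = 1; p/q = (1·12 + 1)/(1·1 + 0) = 13/1; p² − 168·q² = 169 − 168 = 1.
  The first convergent with p² − 168·q² = 1 gives the fundamental solution (x₁, y₁) = (13, 1).
Step 2: Apply the recurrence (x_{n+1}, y_{n+1}) = (x₁x_n + 168y₁y_n, x₁y_n + y₁x_n) repeatedly.
  From (x_1, y_1) = (13, 1): x_2 = 13·13 + 168·1·1 = 337; y_2 = 13·1 + 1·13 = 26.
  From (x_2, y_2) = (337, 26): x_3 = 13·337 + 168·1·26 = 8749; y_3 = 13·26 + 1·337 = 675.
  From (x_3, y_3) = (8749, 675): x_4 = 13·8749 + 168·1·675 = 227137; y_4 = 13·675 + 1·8749 = 17524.
Step 3: Verify x_4² - 168·y_4² = 51591216769 - 51591216768 = 1 (should be 1). ✓

(x_1, y_1) = (13, 1); (x_4, y_4) = (227137, 17524).


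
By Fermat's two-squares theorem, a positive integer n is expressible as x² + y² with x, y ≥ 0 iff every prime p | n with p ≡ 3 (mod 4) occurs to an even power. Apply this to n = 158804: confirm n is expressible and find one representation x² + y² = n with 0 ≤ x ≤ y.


Step 1: Factor n = 158804 = 2^2 · 29 · 37^2.
Step 2: Check the mod-4 condition on each prime factor: 2 = 2 (special); 29 ≡ 1 (mod 4), exponent 1; 37 ≡ 1 (mod 4), exponent 2.
All primes ≡ 3 (mod 4) appear to even exponent (or don't appear), so by the two-squares theorem n IS expressible as a sum of two squares.
Step 3: Build a representation. Group n = k² · m with k = 2 and m = 29 · 37 · 37 = 39701 (a product of primes ≡ 1 (mod 4)); a representation of m scales to one of n via (k·x)² + (k·y)² = k²(x² + y²). Each prime p ≡ 1 (mod 4) is itself a sum of two squares; find a² by testing p − a² for a perfect square:
  29: 29 − 1² = 28, 29 − 2² = 25 = 5² ⇒ 29 = 2² + 5².
  37: 37 − 1² = 36 = 6² ⇒ 37 = 1² + 6².
  Combine using the Brahmagupta–Fibonacci identity (a² + b²)(c² + d²) = (ac − bd)² + (ad + bc)² = (ac + bd)² + (ad − bc)²:
  29 · 37 = 1073: from (2² + 5²)(1² + 6²), take (2·1 − 5·6, 2·6 + 5·1) = (2 − 30, 12 + 5) = (-28, 17); dropping signs (only squares matter) gives (28, 17); check 28² + 17² = 784 + 289 = 1073 ✓.
  1073 · 37 = 39701: from (28² + 17²)(1² + 6²), take (28·1 − 17·6, 28·6 + 17·1) = (28 − 102, 168 + 17) = (-74, 185); dropping signs (only squares matter) gives (74, 185); check 74² + 185² = 5476 + 34225 = 39701 ✓.
  Scale by k = 2: (2·74, 2·185) = (148, 370).
Step 4: Order so x ≤ y and verify: 148² + 370² = 21904 + 136900 = 158804 = n. ✓

n = 158804 = 148² + 370² (one valid representation with x ≤ y).


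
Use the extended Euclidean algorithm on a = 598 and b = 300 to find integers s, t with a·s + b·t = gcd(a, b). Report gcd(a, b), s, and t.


Euclidean algorithm on (598, 300) — divide until remainder is 0:
  598 = 1 · 300 + 298
  300 = 1 · 298 + 2
  298 = 149 · 2 + 0
gcd(598, 300) = 2.
Track Bezout coefficients alongside the remainders: start with r₀ = 598 = a·1 + b·0 (s = 1, t = 0) and r₁ = 300 = a·0 + b·1 (s = 0, t = 1); each new remainder r_{k+1} = r_{k-1} − q_k·r_k inherits s_{k+1} = s_{k-1} − q_k·s_k, t_{k+1} = t_{k-1} − q_k·t_k, so r_k = a·s_k + b·t_k at every step:
  q = 1: r = 298, s = 1 − 1·0 = 1, t = 0 − 1·1 = -1  (check: 598·1 + 300·(-1) = 298)
  q = 1: r = 2, s = 0 − 1·1 = -1, t = 1 − 1·(-1) = 2  (check: 598·(-1) + 300·2 = 2)
The row with r = 2 (the gcd) gives the Bezout coefficients s = -1, t = 2.
Result: 598 · (-1) + 300 · (2) = 2.

gcd(598, 300) = 2; s = -1, t = 2 (check: 598·(-1) + 300·2 = 2).


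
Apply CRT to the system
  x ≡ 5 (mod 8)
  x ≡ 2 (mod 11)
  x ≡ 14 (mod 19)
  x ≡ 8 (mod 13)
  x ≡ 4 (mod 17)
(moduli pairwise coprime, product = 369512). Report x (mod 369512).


Product of moduli M = 8 · 11 · 19 · 13 · 17 = 369512.
Merge one congruence at a time:
  Start: x ≡ 5 (mod 8).
  Combine with x ≡ 2 (mod 11); new modulus lcm = 88.
    Write x = 5 + 8·t and substitute into x ≡ 2 (mod 11): 8·t ≡ 2 − 5 = -3 (mod 11).
    Reduce coefficients mod 11: 8·t ≡ 8 (mod 11).
    The inverse of 8 mod 11 is 7 (since 8·7 = 56 = 5·11 + 1), so t ≡ 7·8 = 56 ≡ 1 (mod 11).
    Then x = 5 + 8·1 = 13, valid modulo lcm(8, 11) = 88: x ≡ 13 (mod 88).
  Combine with x ≡ 14 (mod 19); new modulus lcm = 1672.
    Write x = 13 + 88·t and substitute into x ≡ 14 (mod 19): 88·t ≡ 14 − 13 = 1 (mod 19).
    Reduce coefficients mod 19: 12·t ≡ 1 (mod 19).
    The inverse of 12 mod 19 is 8 (since 12·8 = 96 = 5·19 + 1), so t ≡ 8·1 = 8 ≡ 8 (mod 19).
    Then x = 13 + 88·8 = 717, valid modulo lcm(88, 19) = 1672: x ≡ 717 (mod 1672).
  Combine with x ≡ 8 (mod 13); new modulus lcm = 21736.
    Write x = 717 + 1672·t and substitute into x ≡ 8 (mod 13): 1672·t ≡ 8 − 717 = -709 (mod 13).
    Reduce coefficients mod 13: 8·t ≡ 6 (mod 13).
    The inverse of 8 mod 13 is 5 (since 8·5 = 40 = 3·13 + 1), so t ≡ 5·6 = 30 ≡ 4 (mod 13).
    Then x = 717 + 1672·4 = 7405, valid modulo lcm(1672, 13) = 21736: x ≡ 7405 (mod 21736).
  Combine with x ≡ 4 (mod 17); new modulus lcm = 369512.
    Write x = 7405 + 21736·t and substitute into x ≡ 4 (mod 17): 21736·t ≡ 4 − 7405 = -7401 (mod 17).
    Reduce coefficients mod 17: 10·t ≡ 11 (mod 17).
    The inverse of 10 mod 17 is 12 (since 10·12 = 120 = 7·17 + 1), so t ≡ 12·11 = 132 ≡ 13 (mod 17).
    Then x = 7405 + 21736·13 = 289973, valid modulo lcm(21736, 17) = 369512: x ≡ 289973 (mod 369512).
Verify against each original: 289973 mod 8 = 5, 289973 mod 11 = 2, 289973 mod 19 = 14, 289973 mod 13 = 8, 289973 mod 17 = 4.

x ≡ 289973 (mod 369512).


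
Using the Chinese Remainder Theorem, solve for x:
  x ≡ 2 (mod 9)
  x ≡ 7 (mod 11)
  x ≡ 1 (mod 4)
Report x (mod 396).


Moduli 9, 11, 4 are pairwise coprime; by CRT there is a unique solution modulo M = 9 · 11 · 4 = 396.
Solve pairwise, accumulating the modulus:
  Start with x ≡ 2 (mod 9).
  Combine with x ≡ 7 (mod 11): since gcd(9, 11) = 1, we get a unique residue mod 99.
    Write x = 2 + 9·t and substitute into x ≡ 7 (mod 11): 9·t ≡ 7 − 2 = 5 (mod 11).
    The inverse of 9 mod 11 is 5 (since 9·5 = 45 = 4·11 + 1), so t ≡ 5·5 = 25 ≡ 3 (mod 11).
    Then x = 2 + 9·3 = 29, valid modulo lcm(9, 11) = 99: x ≡ 29 (mod 99).
  Combine with x ≡ 1 (mod 4): since gcd(99, 4) = 1, we get a unique residue mod 396.
    Write x = 29 + 99·t and substitute into x ≡ 1 (mod 4): 99·t ≡ 1 − 29 = -28 (mod 4).
    Reduce coefficients mod 4: 3·t ≡ 0 (mod 4).
    The inverse of 3 mod 4 is 3 (since 3·3 = 9 = 2·4 + 1), so t ≡ 3·0 = 0 ≡ 0 (mod 4).
    Then x = 29 + 99·0 = 29, valid modulo lcm(99, 4) = 396: x ≡ 29 (mod 396).
Verify: 29 mod 9 = 2 ✓, 29 mod 11 = 7 ✓, 29 mod 4 = 1 ✓.

x ≡ 29 (mod 396).
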